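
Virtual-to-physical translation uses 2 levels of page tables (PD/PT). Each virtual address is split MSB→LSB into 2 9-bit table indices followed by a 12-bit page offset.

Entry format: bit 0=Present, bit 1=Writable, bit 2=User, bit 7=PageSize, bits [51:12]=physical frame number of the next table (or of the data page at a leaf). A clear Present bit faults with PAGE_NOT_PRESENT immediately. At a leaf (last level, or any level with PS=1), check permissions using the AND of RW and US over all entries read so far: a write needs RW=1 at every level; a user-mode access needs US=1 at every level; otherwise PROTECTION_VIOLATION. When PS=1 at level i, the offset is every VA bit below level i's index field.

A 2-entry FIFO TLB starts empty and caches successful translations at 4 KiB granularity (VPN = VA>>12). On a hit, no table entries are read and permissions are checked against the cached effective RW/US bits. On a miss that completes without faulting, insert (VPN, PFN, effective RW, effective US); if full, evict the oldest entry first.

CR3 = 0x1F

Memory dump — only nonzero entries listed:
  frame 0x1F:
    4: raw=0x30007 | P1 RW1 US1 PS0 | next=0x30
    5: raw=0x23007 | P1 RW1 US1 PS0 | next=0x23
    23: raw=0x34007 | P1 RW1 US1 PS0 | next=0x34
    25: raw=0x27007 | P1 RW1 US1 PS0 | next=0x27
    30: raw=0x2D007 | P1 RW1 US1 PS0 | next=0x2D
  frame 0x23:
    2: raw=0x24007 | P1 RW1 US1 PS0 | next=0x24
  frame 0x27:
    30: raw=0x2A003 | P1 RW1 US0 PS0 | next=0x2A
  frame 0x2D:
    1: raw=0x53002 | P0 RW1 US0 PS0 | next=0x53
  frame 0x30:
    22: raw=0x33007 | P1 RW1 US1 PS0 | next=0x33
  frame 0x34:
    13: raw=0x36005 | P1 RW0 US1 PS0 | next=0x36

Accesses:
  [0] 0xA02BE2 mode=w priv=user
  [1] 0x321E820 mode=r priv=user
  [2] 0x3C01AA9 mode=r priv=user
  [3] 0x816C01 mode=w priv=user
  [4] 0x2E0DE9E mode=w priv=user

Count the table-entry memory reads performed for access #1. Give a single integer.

Walk each access:
#0 VA=0xA02BE2 (w,user):
  [0] read 0x1F idx=5: raw=0x23007 flags P=1 W=1 U=1 S=0
  [1] read 0x23 idx=2: raw=0x24007 flags P=1 W=1 U=1 S=0
  ✓ 0x24BE2  — 2 lookups
#1 VA=0x321E820 (r,user):
  [0] read 0x1F idx=25: raw=0x27007 flags P=1 W=1 U=1 S=0
  [1] read 0x27 idx=30: raw=0x2A003 flags P=1 W=1 U=0 S=0
  ⇒ fault: PROTECTION_VIOLATION  — 2 lookups
#2 VA=0x3C01AA9 (r,user):
  [0] read 0x1F idx=30: raw=0x2D007 flags P=1 W=1 U=1 S=0
  [1] read 0x2D idx=1: raw=0x53002 flags P=0 W=1 U=0 S=0
  ⇒ fault: PAGE_NOT_PRESENT  — 2 lookups
#3 VA=0x816C01 (w,user):
  [0] read 0x1F idx=4: raw=0x30007 flags P=1 W=1 U=1 S=0
  [1] read 0x30 idx=22: raw=0x33007 flags P=1 W=1 U=1 S=0
  ✓ 0x33C01  — 2 lookups
#4 VA=0x2E0DE9E (w,user):
  [0] read 0x1F idx=23: raw=0x34007 flags P=1 W=1 U=1 S=0
  [1] read 0x34 idx=13: raw=0x36005 flags P=1 W=0 U=1 S=0
  ⇒ fault: PROTECTION_VIOLATION  — 2 lookups

Entries read for #1: 2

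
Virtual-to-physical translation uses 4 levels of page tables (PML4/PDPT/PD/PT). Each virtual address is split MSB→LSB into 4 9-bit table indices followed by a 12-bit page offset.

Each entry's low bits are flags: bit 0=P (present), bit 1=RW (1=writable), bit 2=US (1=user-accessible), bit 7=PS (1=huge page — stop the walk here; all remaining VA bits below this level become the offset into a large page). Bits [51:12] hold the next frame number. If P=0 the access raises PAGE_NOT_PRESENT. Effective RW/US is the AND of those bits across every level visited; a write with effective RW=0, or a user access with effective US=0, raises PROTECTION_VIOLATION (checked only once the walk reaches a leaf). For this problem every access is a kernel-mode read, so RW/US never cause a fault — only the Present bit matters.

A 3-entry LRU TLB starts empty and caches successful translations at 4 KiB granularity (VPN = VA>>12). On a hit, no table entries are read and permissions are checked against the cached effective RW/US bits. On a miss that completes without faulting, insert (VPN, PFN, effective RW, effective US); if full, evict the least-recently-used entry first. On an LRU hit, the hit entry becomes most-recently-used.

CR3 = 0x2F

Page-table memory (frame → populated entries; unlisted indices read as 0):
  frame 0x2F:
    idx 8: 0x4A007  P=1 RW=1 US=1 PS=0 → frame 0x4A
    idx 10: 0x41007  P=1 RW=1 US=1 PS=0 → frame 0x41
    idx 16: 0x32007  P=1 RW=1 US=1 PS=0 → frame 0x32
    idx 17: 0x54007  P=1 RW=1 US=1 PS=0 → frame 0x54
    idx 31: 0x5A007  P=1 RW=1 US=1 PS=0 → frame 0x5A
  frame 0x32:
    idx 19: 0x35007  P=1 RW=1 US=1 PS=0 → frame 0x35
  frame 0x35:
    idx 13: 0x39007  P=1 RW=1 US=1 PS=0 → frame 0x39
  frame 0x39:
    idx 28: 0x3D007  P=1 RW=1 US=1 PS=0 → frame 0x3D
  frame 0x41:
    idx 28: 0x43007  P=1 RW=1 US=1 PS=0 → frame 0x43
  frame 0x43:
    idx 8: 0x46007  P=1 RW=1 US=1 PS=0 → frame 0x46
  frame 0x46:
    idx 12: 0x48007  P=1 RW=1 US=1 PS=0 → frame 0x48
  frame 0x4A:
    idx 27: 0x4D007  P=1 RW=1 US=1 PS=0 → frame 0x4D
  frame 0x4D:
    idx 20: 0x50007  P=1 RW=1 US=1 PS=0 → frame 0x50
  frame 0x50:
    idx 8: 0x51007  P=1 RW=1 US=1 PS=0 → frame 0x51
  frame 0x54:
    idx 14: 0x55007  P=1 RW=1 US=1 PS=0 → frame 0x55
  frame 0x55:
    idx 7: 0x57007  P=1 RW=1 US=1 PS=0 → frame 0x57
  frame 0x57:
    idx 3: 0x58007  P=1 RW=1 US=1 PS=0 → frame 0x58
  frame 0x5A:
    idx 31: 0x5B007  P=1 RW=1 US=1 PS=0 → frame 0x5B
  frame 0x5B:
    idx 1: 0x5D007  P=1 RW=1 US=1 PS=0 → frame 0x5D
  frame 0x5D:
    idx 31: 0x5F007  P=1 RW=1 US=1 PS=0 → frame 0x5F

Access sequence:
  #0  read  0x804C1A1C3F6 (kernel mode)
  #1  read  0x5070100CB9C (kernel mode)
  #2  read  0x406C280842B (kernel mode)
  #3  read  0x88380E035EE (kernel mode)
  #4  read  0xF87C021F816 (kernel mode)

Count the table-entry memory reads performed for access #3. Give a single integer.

Trace:
#0 VA=0x804C1A1C3F6 (r,kernel):
  [0] read 0x2F idx=16: raw=0x32007 flags P=1 W=1 U=1 S=0
  [1] read 0x32 idx=19: raw=0x35007 flags P=1 W=1 U=1 S=0
  [2] read 0x35 idx=13: raw=0x39007 flags P=1 W=1 U=1 S=0
  [3] read 0x39 idx=28: raw=0x3D007 flags P=1 W=1 U=1 S=0
  ⇒ phys 0x3D3F6  [4 reads]
#1 VA=0x5070100CB9C (r,kernel):
  [0] read 0x2F idx=10: raw=0x41007 flags P=1 W=1 U=1 S=0
  [1] read 0x41 idx=28: raw=0x43007 flags P=1 W=1 U=1 S=0
  [2] read 0x43 idx=8: raw=0x46007 flags P=1 W=1 U=1 S=0
  [3] read 0x46 idx=12: raw=0x48007 flags P=1 W=1 U=1 S=0
  ⇒ phys 0x48B9C  [4 reads]
#2 VA=0x406C280842B (r,kernel):
  [0] read 0x2F idx=8: raw=0x4A007 flags P=1 W=1 U=1 S=0
  [1] read 0x4A idx=27: raw=0x4D007 flags P=1 W=1 U=1 S=0
  [2] read 0x4D idx=20: raw=0x50007 flags P=1 W=1 U=1 S=0
  [3] read 0x50 idx=8: raw=0x51007 flags P=1 W=1 U=1 S=0
  ⇒ phys 0x5142B  [4 reads]
#3 VA=0x88380E035EE (r,kernel):
  [0] read 0x2F idx=17: raw=0x54007 flags P=1 W=1 U=1 S=0
  [1] read 0x54 idx=14: raw=0x55007 flags P=1 W=1 U=1 S=0
  [2] read 0x55 idx=7: raw=0x57007 flags P=1 W=1 U=1 S=0
  [3] read 0x57 idx=3: raw=0x58007 flags P=1 W=1 U=1 S=0
  ⇒ phys 0x585EE  [4 reads]
#4 VA=0xF87C021F816 (r,kernel):
  [0] read 0x2F idx=31: raw=0x5A007 flags P=1 W=1 U=1 S=0
  [1] read 0x5A idx=31: raw=0x5B007 flags P=1 W=1 U=1 S=0
  [2] read 0x5B idx=1: raw=0x5D007 flags P=1 W=1 U=1 S=0
  [3] read 0x5D idx=31: raw=0x5F007 flags P=1 W=1 U=1 S=0
  ⇒ phys 0x5F816  [4 reads]

Entries read for #3: 4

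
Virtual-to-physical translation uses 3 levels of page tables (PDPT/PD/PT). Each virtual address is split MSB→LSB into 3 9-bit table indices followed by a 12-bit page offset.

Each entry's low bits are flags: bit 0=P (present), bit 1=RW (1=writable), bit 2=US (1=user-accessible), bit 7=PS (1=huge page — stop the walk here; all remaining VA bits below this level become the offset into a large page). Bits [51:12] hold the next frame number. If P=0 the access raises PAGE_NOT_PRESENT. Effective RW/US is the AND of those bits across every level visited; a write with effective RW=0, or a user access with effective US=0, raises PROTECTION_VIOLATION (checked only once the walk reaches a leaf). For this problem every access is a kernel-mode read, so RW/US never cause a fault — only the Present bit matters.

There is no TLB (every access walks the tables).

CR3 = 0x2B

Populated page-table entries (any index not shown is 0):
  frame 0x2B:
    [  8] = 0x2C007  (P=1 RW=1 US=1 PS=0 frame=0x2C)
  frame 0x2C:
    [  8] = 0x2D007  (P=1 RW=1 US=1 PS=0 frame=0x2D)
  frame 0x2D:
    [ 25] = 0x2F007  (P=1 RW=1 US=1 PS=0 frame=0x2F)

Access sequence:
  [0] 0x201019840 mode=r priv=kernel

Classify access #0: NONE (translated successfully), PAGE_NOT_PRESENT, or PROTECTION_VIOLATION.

Trace:
#0 VA=0x201019840 (r,kernel):
  L0: frame=0x2B idx=8 entry=0x2C007 [P=1 RW=1 US=1 PS=0]
  L1: frame=0x2C idx=8 entry=0x2D007 [P=1 RW=1 US=1 PS=0]
  L2: frame=0x2D idx=25 entry=0x2F007 [P=1 RW=1 US=1 PS=0]
  ⇒ phys 0x2F840  [3 reads]

Access #0 fault: NONE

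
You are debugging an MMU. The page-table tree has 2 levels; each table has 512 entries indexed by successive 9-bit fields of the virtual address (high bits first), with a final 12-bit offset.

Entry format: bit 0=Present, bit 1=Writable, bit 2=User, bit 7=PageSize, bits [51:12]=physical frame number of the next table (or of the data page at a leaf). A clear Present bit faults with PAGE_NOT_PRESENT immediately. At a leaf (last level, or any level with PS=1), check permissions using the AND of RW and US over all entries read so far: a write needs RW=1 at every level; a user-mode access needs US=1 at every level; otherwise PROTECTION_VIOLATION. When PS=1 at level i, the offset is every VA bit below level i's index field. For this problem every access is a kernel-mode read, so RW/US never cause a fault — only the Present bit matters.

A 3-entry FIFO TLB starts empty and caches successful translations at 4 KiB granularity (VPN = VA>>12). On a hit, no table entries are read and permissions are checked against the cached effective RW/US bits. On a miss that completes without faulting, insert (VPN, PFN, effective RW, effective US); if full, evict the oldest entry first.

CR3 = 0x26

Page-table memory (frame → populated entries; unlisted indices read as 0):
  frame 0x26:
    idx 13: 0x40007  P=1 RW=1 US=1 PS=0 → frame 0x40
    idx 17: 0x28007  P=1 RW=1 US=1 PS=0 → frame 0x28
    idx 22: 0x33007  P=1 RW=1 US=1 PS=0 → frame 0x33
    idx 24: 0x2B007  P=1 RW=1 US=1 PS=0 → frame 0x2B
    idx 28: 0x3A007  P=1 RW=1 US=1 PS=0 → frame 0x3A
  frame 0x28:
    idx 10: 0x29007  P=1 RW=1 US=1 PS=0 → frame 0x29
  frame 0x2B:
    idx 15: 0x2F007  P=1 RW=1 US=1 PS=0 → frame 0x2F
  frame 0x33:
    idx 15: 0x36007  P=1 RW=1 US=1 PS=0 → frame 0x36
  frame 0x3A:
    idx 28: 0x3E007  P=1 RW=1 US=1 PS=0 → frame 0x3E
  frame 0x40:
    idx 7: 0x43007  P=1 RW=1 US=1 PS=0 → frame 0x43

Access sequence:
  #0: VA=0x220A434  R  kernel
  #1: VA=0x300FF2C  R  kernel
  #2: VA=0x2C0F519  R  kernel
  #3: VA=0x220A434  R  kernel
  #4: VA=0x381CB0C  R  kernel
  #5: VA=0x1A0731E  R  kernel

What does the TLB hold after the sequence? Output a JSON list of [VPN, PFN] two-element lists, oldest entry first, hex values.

Walk each access:
#0 VA=0x220A434 (r,kernel):
  lvl0: tbl 0x26, slot 17 ⇒ 0x28007 (P1/RW1/US1/PS0)
  lvl1: tbl 0x28, slot 10 ⇒ 0x29007 (P1/RW1/US1/PS0)
  ✓ 0x29434  — 2 lookups
#1 VA=0x300FF2C (r,kernel):
  lvl0: tbl 0x26, slot 24 ⇒ 0x2B007 (P1/RW1/US1/PS0)
  lvl1: tbl 0x2B, slot 15 ⇒ 0x2F007 (P1/RW1/US1/PS0)
  ✓ 0x2FF2C  — 2 lookups
#2 VA=0x2C0F519 (r,kernel):
  lvl0: tbl 0x26, slot 22 ⇒ 0x33007 (P1/RW1/US1/PS0)
  lvl1: tbl 0x33, slot 15 ⇒ 0x36007 (P1/RW1/US1/PS0)
  ✓ 0x36519  — 2 lookups
#3 VA=0x220A434 (r,kernel):
  TLB hit vpn=0x220A → PA=0x29434
#4 VA=0x381CB0C (r,kernel):
  lvl0: tbl 0x26, slot 28 ⇒ 0x3A007 (P1/RW1/US1/PS0)
  lvl1: tbl 0x3A, slot 28 ⇒ 0x3E007 (P1/RW1/US1/PS0)
  ✓ 0x3EB0C  — 2 lookups
#5 VA=0x1A0731E (r,kernel):
  lvl0: tbl 0x26, slot 13 ⇒ 0x40007 (P1/RW1/US1/PS0)
  lvl1: tbl 0x40, slot 7 ⇒ 0x43007 (P1/RW1/US1/PS0)
  ✓ 0x4331E  — 2 lookups

TLB: [["0x2C0F", "0x36"], ["0x381C", "0x3E"], ["0x1A07", "0x43"]]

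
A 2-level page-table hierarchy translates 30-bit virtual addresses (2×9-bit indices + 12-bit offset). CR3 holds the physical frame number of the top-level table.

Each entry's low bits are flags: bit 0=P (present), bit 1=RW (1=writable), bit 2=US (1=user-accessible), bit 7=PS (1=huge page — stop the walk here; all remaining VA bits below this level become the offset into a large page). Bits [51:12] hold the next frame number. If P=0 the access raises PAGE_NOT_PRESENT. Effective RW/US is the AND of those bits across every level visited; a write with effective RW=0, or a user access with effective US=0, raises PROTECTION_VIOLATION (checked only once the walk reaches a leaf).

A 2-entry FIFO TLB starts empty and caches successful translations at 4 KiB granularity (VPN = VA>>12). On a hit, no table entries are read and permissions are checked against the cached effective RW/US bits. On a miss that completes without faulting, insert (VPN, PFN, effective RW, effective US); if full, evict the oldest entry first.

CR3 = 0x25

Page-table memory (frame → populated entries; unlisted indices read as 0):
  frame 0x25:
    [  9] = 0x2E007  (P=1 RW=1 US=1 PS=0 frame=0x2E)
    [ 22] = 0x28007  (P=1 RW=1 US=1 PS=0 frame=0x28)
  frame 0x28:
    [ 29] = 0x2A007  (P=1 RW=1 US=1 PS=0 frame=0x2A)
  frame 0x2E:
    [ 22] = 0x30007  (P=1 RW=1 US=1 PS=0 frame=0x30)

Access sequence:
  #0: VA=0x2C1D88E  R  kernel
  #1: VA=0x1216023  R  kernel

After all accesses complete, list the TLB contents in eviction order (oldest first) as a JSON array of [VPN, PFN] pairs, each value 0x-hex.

Per-access translation:
#0 VA=0x2C1D88E (r,kernel):
  L0: frame=0x25 idx=22 entry=0x28007 [P=1 RW=1 US=1 PS=0]
  L1: frame=0x28 idx=29 entry=0x2A007 [P=1 RW=1 US=1 PS=0]
  ⇒ phys 0x2A88E  [2 reads]
#1 VA=0x1216023 (r,kernel):
  L0: frame=0x25 idx=9 entry=0x2E007 [P=1 RW=1 US=1 PS=0]
  L1: frame=0x2E idx=22 entry=0x30007 [P=1 RW=1 US=1 PS=0]
  ⇒ phys 0x30023  [2 reads]

TLB: [["0x2C1D", "0x2A"], ["0x1216", "0x30"]]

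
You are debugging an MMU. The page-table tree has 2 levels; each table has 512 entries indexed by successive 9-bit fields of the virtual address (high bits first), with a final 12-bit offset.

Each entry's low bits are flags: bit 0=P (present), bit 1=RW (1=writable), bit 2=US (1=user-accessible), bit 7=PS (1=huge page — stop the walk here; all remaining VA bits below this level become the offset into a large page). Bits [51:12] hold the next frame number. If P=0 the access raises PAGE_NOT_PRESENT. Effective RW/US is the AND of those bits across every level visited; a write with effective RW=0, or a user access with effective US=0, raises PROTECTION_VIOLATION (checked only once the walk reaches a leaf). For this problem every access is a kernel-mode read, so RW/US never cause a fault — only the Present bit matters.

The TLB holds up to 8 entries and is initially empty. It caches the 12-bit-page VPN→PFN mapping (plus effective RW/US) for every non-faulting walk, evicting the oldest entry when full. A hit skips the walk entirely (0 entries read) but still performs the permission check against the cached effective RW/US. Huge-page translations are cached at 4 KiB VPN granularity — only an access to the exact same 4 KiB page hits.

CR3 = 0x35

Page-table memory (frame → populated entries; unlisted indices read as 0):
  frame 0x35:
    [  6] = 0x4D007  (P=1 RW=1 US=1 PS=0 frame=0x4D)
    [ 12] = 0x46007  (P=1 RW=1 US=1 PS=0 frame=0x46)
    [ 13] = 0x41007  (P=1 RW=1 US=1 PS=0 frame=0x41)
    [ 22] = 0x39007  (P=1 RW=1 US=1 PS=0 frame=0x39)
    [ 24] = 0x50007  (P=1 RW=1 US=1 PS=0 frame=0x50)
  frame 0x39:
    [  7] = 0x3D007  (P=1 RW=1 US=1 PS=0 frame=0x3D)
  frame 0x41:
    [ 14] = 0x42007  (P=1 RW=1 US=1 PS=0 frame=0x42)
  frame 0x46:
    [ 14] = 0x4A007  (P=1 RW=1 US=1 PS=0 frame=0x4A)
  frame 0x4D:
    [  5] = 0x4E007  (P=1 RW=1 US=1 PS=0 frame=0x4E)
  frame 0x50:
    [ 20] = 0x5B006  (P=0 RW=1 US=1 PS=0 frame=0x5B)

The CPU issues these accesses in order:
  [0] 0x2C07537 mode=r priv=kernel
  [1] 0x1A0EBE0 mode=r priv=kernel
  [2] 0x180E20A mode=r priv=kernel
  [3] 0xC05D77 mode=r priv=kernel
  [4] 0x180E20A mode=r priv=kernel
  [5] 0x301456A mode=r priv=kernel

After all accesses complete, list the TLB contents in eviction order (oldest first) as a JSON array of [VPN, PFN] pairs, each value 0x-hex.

Per-access translation:
#0 VA=0x2C07537 (r,kernel):
  [0] read 0x35 idx=22: raw=0x39007 flags P=1 W=1 U=1 S=0
  [1] read 0x39 idx=7: raw=0x3D007 flags P=1 W=1 U=1 S=0
  ✓ 0x3D537  — 2 lookups
#1 VA=0x1A0EBE0 (r,kernel):
  [0] read 0x35 idx=13: raw=0x41007 flags P=1 W=1 U=1 S=0
  [1] read 0x41 idx=14: raw=0x42007 flags P=1 W=1 U=1 S=0
  ✓ 0x42BE0  — 2 lookups
#2 VA=0x180E20A (r,kernel):
  [0] read 0x35 idx=12: raw=0x46007 flags P=1 W=1 U=1 S=0
  [1] read 0x46 idx=14: raw=0x4A007 flags P=1 W=1 U=1 S=0
  ✓ 0x4A20A  — 2 lookups
#3 VA=0xC05D77 (r,kernel):
  [0] read 0x35 idx=6: raw=0x4D007 flags P=1 W=1 U=1 S=0
  [1] read 0x4D idx=5: raw=0x4E007 flags P=1 W=1 U=1 S=0
  ✓ 0x4ED77  — 2 lookups
#4 VA=0x180E20A (r,kernel):
  TLB hit vpn=0x180E → PA=0x4A20A
#5 VA=0x301456A (r,kernel):
  [0] read 0x35 idx=24: raw=0x50007 flags P=1 W=1 U=1 S=0
  [1] read 0x50 idx=20: raw=0x5B006 flags P=0 W=1 U=1 S=0
  ✗ PAGE_NOT_PRESENT  [2 reads]

TLB: [["0x2C07", "0x3D"], ["0x1A0E", "0x42"], ["0x180E", "0x4A"], ["0xC05", "0x4E"]]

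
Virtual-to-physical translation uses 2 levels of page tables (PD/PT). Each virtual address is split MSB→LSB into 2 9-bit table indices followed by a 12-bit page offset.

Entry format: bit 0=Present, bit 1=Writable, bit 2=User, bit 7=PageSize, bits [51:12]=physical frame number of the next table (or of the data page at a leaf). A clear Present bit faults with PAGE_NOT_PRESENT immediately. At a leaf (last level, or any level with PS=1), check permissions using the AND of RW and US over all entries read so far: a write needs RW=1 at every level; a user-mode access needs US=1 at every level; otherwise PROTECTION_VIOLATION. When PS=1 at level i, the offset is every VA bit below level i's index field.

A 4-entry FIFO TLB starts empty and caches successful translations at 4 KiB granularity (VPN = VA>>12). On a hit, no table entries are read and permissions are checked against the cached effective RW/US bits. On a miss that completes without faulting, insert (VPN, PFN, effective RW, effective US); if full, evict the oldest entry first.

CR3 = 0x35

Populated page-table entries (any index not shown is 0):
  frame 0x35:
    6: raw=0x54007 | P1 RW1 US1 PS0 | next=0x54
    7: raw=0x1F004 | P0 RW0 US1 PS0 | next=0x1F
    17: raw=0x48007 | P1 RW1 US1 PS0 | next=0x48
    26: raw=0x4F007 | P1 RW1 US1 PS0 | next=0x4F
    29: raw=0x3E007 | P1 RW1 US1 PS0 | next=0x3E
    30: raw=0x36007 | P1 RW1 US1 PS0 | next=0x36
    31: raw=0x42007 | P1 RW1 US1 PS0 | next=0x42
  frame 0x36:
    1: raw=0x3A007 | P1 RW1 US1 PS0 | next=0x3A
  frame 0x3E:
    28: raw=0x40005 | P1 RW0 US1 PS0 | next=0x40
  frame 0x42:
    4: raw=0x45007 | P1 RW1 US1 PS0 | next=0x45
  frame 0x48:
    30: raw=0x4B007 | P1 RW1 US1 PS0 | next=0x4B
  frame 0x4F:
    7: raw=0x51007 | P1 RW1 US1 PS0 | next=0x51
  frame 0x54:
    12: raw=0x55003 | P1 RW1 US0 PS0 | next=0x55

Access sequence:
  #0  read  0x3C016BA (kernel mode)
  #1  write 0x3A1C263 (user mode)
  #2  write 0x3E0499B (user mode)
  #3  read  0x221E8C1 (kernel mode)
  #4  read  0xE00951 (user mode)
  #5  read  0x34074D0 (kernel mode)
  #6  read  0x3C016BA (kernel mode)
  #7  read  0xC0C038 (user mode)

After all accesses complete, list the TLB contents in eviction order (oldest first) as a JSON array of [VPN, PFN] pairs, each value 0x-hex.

Trace:
#0 VA=0x3C016BA (r,kernel):
  L0 @0x35[30] → 0x36007  P=1,RW=1,US=1,PS=0
  L1 @0x36[1] → 0x3A007  P=1,RW=1,US=1,PS=0
  ✓ 0x3A6BA  — 2 lookups
#1 VA=0x3A1C263 (w,user):
  L0 @0x35[29] → 0x3E007  P=1,RW=1,US=1,PS=0
  L1 @0x3E[28] → 0x40005  P=1,RW=0,US=1,PS=0
  → PROTECTION_VIOLATION  (2 entries read)
#2 VA=0x3E0499B (w,user):
  L0 @0x35[31] → 0x42007  P=1,RW=1,US=1,PS=0
  L1 @0x42[4] → 0x45007  P=1,RW=1,US=1,PS=0
  ✓ 0x4599B  — 2 lookups
#3 VA=0x221E8C1 (r,kernel):
  L0 @0x35[17] → 0x48007  P=1,RW=1,US=1,PS=0
  L1 @0x48[30] → 0x4B007  P=1,RW=1,US=1,PS=0
  ✓ 0x4B8C1  — 2 lookups
#4 VA=0xE00951 (r,user):
  L0 @0x35[7] → 0x1F004  P=0,RW=0,US=1,PS=0
  → PAGE_NOT_PRESENT  (1 entries read)
#5 VA=0x34074D0 (r,kernel):
  L0 @0x35[26] → 0x4F007  P=1,RW=1,US=1,PS=0
  L1 @0x4F[7] → 0x51007  P=1,RW=1,US=1,PS=0
  ✓ 0x514D0  — 2 lookups
#6 VA=0x3C016BA (r,kernel):
  TLB hit vpn=0x3C01 → PA=0x3A6BA
#7 VA=0xC0C038 (r,user):
  L0 @0x35[6] → 0x54007  P=1,RW=1,US=1,PS=0
  L1 @0x54[12] → 0x55003  P=1,RW=1,US=0,PS=0
  → PROTECTION_VIOLATION  (2 entries read)

TLB: [["0x3C01", "0x3A"], ["0x3E04", "0x45"], ["0x221E", "0x4B"], ["0x3407", "0x51"]]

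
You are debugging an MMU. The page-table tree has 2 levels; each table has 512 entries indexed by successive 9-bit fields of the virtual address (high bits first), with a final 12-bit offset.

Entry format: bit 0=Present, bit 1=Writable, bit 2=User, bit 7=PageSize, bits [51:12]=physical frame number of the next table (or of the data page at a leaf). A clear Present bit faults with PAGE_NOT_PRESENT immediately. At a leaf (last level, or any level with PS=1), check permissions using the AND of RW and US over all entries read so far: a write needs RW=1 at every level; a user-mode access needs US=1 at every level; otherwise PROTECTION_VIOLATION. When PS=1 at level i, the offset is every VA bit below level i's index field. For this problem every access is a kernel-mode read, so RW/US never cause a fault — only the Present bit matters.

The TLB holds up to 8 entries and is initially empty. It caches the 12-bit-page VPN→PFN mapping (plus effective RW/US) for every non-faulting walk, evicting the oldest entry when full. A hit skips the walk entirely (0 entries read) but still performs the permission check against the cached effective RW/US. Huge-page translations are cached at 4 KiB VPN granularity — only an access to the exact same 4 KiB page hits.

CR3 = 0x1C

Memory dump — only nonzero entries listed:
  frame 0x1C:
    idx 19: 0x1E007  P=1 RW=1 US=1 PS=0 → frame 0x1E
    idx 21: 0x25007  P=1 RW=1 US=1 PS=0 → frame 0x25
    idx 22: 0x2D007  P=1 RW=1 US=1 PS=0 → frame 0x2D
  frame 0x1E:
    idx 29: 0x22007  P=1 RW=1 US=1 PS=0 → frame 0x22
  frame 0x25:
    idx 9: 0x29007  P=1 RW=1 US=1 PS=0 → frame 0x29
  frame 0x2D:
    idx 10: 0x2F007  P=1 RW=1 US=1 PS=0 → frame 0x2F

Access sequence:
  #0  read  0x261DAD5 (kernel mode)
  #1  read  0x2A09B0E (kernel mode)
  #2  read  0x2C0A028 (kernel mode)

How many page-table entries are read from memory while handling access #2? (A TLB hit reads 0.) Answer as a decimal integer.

Walk each access:
#0 VA=0x261DAD5 (r,kernel):
  [0] read 0x1C idx=19: raw=0x1E007 flags P=1 W=1 U=1 S=0
  [1] read 0x1E idx=29: raw=0x22007 flags P=1 W=1 U=1 S=0
  → PA=0x22AD5  (2 entries read)
#1 VA=0x2A09B0E (r,kernel):
  [0] read 0x1C idx=21: raw=0x25007 flags P=1 W=1 U=1 S=0
  [1] read 0x25 idx=9: raw=0x29007 flags P=1 W=1 U=1 S=0
  → PA=0x29B0E  (2 entries read)
#2 VA=0x2C0A028 (r,kernel):
  [0] read 0x1C idx=22: raw=0x2D007 flags P=1 W=1 U=1 S=0
  [1] read 0x2D idx=10: raw=0x2F007 flags P=1 W=1 U=1 S=0
  → PA=0x2F028  (2 entries read)

Entries read for #2: 2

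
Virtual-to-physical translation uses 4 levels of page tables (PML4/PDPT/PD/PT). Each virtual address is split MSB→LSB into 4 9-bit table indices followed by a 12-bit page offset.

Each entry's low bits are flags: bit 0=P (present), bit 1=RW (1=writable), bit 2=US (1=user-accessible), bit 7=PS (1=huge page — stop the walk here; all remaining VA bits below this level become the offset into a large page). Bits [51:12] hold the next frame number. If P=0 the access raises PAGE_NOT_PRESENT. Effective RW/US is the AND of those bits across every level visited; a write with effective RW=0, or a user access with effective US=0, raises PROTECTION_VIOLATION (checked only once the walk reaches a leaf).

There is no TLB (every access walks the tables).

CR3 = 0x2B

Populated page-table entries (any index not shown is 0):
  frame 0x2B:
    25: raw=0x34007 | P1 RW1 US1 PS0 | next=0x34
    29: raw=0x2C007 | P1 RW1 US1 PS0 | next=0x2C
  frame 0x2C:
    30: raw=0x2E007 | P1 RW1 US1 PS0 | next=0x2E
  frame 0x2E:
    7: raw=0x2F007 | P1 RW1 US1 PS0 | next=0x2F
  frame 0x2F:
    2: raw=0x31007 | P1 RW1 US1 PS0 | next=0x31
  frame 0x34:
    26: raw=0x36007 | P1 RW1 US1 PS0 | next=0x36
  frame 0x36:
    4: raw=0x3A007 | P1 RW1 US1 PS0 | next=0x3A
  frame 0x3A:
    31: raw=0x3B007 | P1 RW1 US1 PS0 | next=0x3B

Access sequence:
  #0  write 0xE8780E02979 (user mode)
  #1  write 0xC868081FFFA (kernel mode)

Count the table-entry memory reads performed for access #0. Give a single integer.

Trace:
#0 VA=0xE8780E02979 (w,user):
  [0] read 0x2B idx=29: raw=0x2C007 flags P=1 W=1 U=1 S=0
  [1] read 0x2C idx=30: raw=0x2E007 flags P=1 W=1 U=1 S=0
  [2] read 0x2E idx=7: raw=0x2F007 flags P=1 W=1 U=1 S=0
  [3] read 0x2F idx=2: raw=0x31007 flags P=1 W=1 U=1 S=0
  → PA=0x31979  (4 entries read)
#1 VA=0xC868081FFFA (w,kernel):
  [0] read 0x2B idx=25: raw=0x34007 flags P=1 W=1 U=1 S=0
  [1] read 0x34 idx=26: raw=0x36007 flags P=1 W=1 U=1 S=0
  [2] read 0x36 idx=4: raw=0x3A007 flags P=1 W=1 U=1 S=0
  [3] read 0x3A idx=31: raw=0x3B007 flags P=1 W=1 U=1 S=0
  → PA=0x3BFFA  (4 entries read)

Entries read for #0: 4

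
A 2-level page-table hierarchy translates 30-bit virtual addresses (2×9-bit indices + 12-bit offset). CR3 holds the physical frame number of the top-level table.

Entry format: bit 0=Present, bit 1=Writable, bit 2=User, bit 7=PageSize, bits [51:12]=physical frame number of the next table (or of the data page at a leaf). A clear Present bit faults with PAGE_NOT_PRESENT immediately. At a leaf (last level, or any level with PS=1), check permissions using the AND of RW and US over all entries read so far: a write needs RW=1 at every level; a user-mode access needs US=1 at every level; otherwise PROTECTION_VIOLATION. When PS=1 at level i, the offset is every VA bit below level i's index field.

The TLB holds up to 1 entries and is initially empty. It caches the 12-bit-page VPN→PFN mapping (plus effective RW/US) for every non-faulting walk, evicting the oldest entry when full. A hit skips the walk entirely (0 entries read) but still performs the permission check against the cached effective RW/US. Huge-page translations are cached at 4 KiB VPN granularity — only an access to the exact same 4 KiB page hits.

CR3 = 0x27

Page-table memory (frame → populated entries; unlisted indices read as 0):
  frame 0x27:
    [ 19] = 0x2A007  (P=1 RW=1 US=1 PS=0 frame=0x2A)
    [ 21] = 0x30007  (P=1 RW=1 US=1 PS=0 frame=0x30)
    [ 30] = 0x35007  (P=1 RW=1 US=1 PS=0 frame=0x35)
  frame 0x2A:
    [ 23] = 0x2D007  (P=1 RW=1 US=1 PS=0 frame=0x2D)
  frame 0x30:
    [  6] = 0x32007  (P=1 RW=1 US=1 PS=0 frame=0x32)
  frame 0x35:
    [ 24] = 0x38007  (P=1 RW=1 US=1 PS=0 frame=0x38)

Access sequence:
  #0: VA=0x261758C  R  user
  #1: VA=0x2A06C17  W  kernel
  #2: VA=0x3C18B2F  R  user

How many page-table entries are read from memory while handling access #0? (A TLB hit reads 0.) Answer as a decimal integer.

Per-access translation:
#0 VA=0x261758C (r,user):
  [0] read 0x27 idx=19: raw=0x2A007 flags P=1 W=1 U=1 S=0
  [1] read 0x2A idx=23: raw=0x2D007 flags P=1 W=1 U=1 S=0
  → PA=0x2D58C  (2 entries read)
#1 VA=0x2A06C17 (w,kernel):
  [0] read 0x27 idx=21: raw=0x30007 flags P=1 W=1 U=1 S=0
  [1] read 0x30 idx=6: raw=0x32007 flags P=1 W=1 U=1 S=0
  → PA=0x32C17  (2 entries read)
#2 VA=0x3C18B2F (r,user):
  [0] read 0x27 idx=30: raw=0x35007 flags P=1 W=1 U=1 S=0
  [1] read 0x35 idx=24: raw=0x38007 flags P=1 W=1 U=1 S=0
  → PA=0x38B2F  (2 entries read)

Entries read for #0: 2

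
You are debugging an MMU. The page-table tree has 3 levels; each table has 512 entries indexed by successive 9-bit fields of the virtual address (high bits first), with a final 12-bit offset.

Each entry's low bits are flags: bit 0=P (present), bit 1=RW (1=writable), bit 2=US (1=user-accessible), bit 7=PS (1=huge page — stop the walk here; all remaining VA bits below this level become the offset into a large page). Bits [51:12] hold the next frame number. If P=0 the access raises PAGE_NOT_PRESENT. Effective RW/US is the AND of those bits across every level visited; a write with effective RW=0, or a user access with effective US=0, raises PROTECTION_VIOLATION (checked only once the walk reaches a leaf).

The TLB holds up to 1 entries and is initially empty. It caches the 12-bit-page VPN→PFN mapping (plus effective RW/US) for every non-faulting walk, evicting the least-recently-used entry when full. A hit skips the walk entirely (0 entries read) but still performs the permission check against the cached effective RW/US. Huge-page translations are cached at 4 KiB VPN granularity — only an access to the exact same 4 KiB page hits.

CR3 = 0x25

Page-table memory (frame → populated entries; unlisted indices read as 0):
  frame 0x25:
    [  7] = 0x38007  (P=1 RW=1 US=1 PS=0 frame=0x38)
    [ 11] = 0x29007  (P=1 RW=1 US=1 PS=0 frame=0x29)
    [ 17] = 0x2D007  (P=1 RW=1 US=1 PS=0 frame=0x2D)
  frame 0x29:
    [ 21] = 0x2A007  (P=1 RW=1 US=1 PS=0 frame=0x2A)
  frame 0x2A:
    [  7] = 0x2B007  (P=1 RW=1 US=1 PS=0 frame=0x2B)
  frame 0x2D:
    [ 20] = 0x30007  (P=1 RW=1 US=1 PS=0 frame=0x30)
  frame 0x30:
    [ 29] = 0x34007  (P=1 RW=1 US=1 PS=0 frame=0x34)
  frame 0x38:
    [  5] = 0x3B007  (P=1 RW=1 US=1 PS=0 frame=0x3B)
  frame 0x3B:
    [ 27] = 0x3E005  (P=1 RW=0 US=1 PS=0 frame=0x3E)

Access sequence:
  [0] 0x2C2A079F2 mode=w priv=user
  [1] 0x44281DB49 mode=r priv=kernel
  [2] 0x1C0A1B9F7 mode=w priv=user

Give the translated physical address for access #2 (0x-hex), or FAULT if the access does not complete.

Per-access translation:
#0 VA=0x2C2A079F2 (w,user):
  lvl0: tbl 0x25, slot 11 ⇒ 0x29007 (P1/RW1/US1/PS0)
  lvl1: tbl 0x29, slot 21 ⇒ 0x2A007 (P1/RW1/US1/PS0)
  lvl2: tbl 0x2A, slot 7 ⇒ 0x2B007 (P1/RW1/US1/PS0)
  → PA=0x2B9F2  (3 entries read)
#1 VA=0x44281DB49 (r,kernel):
  lvl0: tbl 0x25, slot 17 ⇒ 0x2D007 (P1/RW1/US1/PS0)
  lvl1: tbl 0x2D, slot 20 ⇒ 0x30007 (P1/RW1/US1/PS0)
  lvl2: tbl 0x30, slot 29 ⇒ 0x34007 (P1/RW1/US1/PS0)
  → PA=0x34B49  (3 entries read)
#2 VA=0x1C0A1B9F7 (w,user):
  lvl0: tbl 0x25, slot 7 ⇒ 0x38007 (P1/RW1/US1/PS0)
  lvl1: tbl 0x38, slot 5 ⇒ 0x3B007 (P1/RW1/US1/PS0)
  lvl2: tbl 0x3B, slot 27 ⇒ 0x3E005 (P1/RW0/US1/PS0)
  ✗ PROTECTION_VIOLATION  [3 reads]

Access #2 PA: FAULT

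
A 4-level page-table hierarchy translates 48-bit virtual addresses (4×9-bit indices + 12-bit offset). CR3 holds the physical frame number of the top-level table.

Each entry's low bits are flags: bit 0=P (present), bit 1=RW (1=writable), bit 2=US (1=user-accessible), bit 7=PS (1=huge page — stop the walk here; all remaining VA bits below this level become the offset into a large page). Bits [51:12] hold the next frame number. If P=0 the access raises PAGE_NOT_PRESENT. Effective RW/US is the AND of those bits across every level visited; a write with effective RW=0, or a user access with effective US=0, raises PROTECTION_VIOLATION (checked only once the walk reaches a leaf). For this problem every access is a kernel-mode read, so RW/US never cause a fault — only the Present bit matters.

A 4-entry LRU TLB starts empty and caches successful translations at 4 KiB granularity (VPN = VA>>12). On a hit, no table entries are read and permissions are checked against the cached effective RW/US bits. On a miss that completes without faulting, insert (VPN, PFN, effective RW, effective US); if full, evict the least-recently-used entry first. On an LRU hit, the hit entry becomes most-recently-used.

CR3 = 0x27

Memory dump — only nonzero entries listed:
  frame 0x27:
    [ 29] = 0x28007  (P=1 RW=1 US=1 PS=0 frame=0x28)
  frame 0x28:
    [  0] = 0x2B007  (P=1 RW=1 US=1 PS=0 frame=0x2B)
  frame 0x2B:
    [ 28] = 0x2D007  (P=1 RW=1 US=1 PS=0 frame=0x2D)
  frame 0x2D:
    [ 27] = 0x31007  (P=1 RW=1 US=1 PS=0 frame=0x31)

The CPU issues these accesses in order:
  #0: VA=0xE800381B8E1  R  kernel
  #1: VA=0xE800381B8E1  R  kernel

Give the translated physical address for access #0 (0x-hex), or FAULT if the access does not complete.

Per-access translation:
#0 VA=0xE800381B8E1 (r,kernel):
  L0: frame=0x27 idx=29 entry=0x28007 [P=1 RW=1 US=1 PS=0]
  L1: frame=0x28 idx=0 entry=0x2B007 [P=1 RW=1 US=1 PS=0]
  L2: frame=0x2B idx=28 entry=0x2D007 [P=1 RW=1 US=1 PS=0]
  L3: frame=0x2D idx=27 entry=0x31007 [P=1 RW=1 US=1 PS=0]
  ✓ 0x318E1  — 4 lookups
#1 VA=0xE800381B8E1 (r,kernel):
  TLB hit vpn=0xE800381B → PA=0x318E1

Access #0 PA: 0x318E1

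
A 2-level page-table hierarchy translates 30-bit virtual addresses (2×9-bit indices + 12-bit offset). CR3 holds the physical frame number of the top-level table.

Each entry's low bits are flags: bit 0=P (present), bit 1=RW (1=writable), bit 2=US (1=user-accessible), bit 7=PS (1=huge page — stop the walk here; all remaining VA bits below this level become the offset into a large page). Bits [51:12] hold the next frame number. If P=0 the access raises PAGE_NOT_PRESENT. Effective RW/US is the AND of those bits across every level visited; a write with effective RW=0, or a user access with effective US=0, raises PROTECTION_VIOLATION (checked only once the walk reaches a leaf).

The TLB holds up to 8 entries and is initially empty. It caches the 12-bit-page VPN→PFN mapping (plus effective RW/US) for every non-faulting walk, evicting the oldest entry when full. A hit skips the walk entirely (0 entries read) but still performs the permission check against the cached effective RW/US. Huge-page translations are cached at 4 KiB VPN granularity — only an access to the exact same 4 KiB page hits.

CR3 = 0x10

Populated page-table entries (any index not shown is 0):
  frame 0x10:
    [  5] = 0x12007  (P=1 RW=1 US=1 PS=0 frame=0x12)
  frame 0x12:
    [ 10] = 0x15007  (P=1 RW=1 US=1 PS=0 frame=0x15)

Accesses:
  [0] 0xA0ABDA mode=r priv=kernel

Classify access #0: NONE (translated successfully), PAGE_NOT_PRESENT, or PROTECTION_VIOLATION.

Walk each access:
#0 VA=0xA0ABDA (r,kernel):
  L0 @0x10[5] → 0x12007  P=1,RW=1,US=1,PS=0
  L1 @0x12[10] → 0x15007  P=1,RW=1,US=1,PS=0
  ✓ 0x15BDA  — 2 lookups

Access #0 fault: NONE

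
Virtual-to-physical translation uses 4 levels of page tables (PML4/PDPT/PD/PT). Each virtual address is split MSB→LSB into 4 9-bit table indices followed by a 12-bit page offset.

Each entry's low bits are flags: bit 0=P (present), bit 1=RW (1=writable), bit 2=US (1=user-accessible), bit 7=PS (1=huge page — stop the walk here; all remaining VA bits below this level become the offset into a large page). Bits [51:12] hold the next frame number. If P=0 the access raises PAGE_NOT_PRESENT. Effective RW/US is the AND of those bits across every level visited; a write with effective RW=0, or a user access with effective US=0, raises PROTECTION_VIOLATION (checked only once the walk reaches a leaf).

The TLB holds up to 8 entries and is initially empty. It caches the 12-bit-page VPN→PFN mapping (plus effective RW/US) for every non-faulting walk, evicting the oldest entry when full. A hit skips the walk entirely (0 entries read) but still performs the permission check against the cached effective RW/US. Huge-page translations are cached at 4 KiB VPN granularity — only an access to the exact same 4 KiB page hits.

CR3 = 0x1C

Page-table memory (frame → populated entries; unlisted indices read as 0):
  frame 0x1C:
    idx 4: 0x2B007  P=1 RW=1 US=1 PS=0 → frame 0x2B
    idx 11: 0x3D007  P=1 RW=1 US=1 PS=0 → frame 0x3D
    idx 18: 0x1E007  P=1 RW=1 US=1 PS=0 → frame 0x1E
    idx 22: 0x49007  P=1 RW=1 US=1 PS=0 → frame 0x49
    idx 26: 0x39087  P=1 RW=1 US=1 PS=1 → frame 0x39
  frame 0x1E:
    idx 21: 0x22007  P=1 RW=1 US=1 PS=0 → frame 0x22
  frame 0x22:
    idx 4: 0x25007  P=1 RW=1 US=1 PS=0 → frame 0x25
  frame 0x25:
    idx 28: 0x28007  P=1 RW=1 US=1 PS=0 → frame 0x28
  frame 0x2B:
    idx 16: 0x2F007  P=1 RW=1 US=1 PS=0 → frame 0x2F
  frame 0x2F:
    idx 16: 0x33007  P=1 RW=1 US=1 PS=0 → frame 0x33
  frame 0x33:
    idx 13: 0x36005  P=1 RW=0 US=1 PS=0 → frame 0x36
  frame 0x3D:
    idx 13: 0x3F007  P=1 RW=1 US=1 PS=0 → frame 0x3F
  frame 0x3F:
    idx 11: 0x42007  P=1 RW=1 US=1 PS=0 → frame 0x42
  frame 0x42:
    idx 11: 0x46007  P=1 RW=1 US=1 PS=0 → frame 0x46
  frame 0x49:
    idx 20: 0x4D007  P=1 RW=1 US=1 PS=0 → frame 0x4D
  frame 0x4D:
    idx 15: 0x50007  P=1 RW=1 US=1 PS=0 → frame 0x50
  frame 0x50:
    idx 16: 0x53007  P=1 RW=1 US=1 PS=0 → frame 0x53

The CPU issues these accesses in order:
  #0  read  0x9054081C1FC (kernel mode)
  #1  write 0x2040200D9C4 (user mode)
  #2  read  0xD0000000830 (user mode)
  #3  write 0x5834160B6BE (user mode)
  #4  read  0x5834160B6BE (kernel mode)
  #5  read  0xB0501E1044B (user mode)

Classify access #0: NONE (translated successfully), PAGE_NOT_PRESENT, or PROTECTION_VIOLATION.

Walk each access:
#0 VA=0x9054081C1FC (r,kernel):
  L0: frame=0x1C idx=18 entry=0x1E007 [P=1 RW=1 US=1 PS=0]
  L1: frame=0x1E idx=21 entry=0x22007 [P=1 RW=1 US=1 PS=0]
  L2: frame=0x22 idx=4 entry=0x25007 [P=1 RW=1 US=1 PS=0]
  L3: frame=0x25 idx=28 entry=0x28007 [P=1 RW=1 US=1 PS=0]
  ⇒ phys 0x281FC  [4 reads]
#1 VA=0x2040200D9C4 (w,user):
  L0: frame=0x1C idx=4 entry=0x2B007 [P=1 RW=1 US=1 PS=0]
  L1: frame=0x2B idx=16 entry=0x2F007 [P=1 RW=1 US=1 PS=0]
  L2: frame=0x2F idx=16 entry=0x33007 [P=1 RW=1 US=1 PS=0]
  L3: frame=0x33 idx=13 entry=0x36005 [P=1 RW=0 US=1 PS=0]
  ⇒ fault: PROTECTION_VIOLATION  — 4 lookups
#2 VA=0xD0000000830 (r,user):
  L0: frame=0x1C idx=26 entry=0x39087 [P=1 RW=1 US=1 PS=1]
  ⇒ phys 0x39830 (huge @L0)  [1 reads]
#3 VA=0x5834160B6BE (w,user):
  L0: frame=0x1C idx=11 entry=0x3D007 [P=1 RW=1 US=1 PS=0]
  L1: frame=0x3D idx=13 entry=0x3F007 [P=1 RW=1 US=1 PS=0]
  L2: frame=0x3F idx=11 entry=0x42007 [P=1 RW=1 US=1 PS=0]
  L3: frame=0x42 idx=11 entry=0x46007 [P=1 RW=1 US=1 PS=0]
  ⇒ phys 0x466BE  [4 reads]
#4 VA=0x5834160B6BE (r,kernel):
  TLB hit vpn=0x5834160B → PA=0x466BE
#5 VA=0xB0501E1044B (r,user):
  L0: frame=0x1C idx=22 entry=0x49007 [P=1 RW=1 US=1 PS=0]
  L1: frame=0x49 idx=20 entry=0x4D007 [P=1 RW=1 US=1 PS=0]
  L2: frame=0x4D idx=15 entry=0x50007 [P=1 RW=1 US=1 PS=0]
  L3: frame=0x50 idx=16 entry=0x53007 [P=1 RW=1 US=1 PS=0]
  ⇒ phys 0x5344B  [4 reads]

Access #0 fault: NONE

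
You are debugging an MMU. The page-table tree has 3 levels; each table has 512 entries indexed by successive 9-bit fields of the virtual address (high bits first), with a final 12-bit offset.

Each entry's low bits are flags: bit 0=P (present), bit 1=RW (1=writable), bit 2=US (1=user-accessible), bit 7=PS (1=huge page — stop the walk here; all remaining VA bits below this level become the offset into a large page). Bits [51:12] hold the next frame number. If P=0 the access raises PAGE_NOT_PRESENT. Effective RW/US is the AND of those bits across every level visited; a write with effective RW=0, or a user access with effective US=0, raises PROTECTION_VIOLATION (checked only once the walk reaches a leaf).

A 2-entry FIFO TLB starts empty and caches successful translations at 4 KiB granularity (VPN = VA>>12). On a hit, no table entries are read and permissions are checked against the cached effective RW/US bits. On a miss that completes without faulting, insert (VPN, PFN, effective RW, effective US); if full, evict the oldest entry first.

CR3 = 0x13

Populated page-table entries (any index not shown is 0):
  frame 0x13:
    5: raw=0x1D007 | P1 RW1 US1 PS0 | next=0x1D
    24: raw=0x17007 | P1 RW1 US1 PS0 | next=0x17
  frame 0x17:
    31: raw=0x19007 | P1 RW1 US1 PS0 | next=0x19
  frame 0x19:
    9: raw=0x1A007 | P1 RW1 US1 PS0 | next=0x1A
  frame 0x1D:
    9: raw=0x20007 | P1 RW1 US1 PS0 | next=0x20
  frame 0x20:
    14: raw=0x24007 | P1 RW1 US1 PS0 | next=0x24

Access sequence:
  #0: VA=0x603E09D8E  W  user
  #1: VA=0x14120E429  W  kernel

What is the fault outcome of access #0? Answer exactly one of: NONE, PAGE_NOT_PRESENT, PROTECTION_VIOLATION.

Walk each access:
#0 VA=0x603E09D8E (w,user):
  L0: frame=0x13 idx=24 entry=0x17007 [P=1 RW=1 US=1 PS=0]
  L1: frame=0x17 idx=31 entry=0x19007 [P=1 RW=1 US=1 PS=0]
  L2: frame=0x19 idx=9 entry=0x1A007 [P=1 RW=1 US=1 PS=0]
  → PA=0x1AD8E  (3 entries read)
#1 VA=0x14120E429 (w,kernel):
  L0: frame=0x13 idx=5 entry=0x1D007 [P=1 RW=1 US=1 PS=0]
  L1: frame=0x1D idx=9 entry=0x20007 [P=1 RW=1 US=1 PS=0]
  L2: frame=0x20 idx=14 entry=0x24007 [P=1 RW=1 US=1 PS=0]
  → PA=0x24429  (3 entries read)

Access #0 fault: NONE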